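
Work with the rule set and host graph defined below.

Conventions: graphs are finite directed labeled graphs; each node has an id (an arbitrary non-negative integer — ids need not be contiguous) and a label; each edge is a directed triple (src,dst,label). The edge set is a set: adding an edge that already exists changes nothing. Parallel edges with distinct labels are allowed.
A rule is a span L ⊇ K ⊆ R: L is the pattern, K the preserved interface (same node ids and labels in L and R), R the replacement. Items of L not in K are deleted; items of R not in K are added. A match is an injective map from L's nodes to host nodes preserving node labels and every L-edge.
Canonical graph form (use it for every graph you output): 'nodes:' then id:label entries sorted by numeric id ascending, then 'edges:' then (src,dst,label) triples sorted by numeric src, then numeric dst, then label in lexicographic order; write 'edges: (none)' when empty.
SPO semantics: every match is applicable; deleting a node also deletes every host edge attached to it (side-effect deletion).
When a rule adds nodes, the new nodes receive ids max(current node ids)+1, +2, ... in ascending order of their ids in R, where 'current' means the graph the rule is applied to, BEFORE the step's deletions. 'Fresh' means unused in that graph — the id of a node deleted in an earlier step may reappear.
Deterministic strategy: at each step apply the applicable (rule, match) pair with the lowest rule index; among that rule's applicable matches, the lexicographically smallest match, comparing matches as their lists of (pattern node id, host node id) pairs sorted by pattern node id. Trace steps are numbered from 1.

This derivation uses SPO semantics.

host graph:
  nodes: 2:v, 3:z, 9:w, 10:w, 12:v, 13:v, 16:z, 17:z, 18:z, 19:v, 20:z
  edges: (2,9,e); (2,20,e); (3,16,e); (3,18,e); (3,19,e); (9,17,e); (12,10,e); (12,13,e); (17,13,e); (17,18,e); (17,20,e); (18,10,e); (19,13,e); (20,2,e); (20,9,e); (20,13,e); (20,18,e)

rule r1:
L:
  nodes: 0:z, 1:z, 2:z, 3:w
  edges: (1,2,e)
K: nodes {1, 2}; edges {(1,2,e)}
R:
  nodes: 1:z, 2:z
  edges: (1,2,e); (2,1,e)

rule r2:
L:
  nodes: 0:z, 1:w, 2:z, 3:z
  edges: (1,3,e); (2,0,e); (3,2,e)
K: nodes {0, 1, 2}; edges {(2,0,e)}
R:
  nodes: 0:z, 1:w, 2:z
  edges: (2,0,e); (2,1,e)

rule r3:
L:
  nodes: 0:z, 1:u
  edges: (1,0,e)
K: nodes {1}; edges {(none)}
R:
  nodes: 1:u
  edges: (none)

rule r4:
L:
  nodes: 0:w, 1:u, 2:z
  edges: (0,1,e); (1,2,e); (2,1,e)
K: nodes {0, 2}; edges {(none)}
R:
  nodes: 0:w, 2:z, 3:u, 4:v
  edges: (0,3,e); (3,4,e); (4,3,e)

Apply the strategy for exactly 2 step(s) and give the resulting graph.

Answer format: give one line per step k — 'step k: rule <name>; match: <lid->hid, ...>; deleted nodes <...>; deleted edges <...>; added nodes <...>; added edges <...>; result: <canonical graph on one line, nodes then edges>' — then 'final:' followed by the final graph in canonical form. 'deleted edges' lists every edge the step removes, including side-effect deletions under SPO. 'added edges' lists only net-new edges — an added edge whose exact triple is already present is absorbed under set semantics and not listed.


step 1: rule r1; match: 0->3, 1->17, 2->18, 3->9; deleted nodes 3, 9; deleted edges (2,9,e); (3,16,e); (3,18,e); (3,19,e); (9,17,e); (20,9,e); added nodes (none); added edges (18,17,e); result: nodes: 2:v, 10:w, 12:v, 13:v, 16:z, 17:z, 18:z, 19:v, 20:z edges: (2,20,e); (12,10,e); (12,13,e); (17,13,e); (17,18,e); (17,20,e); (18,10,e); (18,17,e); (19,13,e); (20,2,e); (20,13,e); (20,18,e)
step 2: rule r1; match: 0->16, 1->17, 2->18, 3->10; deleted nodes 10, 16; deleted edges (12,10,e); (18,10,e); added nodes (none); added edges (none); result: nodes: 2:v, 12:v, 13:v, 17:z, 18:z, 19:v, 20:z edges: (2,20,e); (12,13,e); (17,13,e); (17,18,e); (17,20,e); (18,17,e); (19,13,e); (20,2,e); (20,13,e); (20,18,e)
final:
nodes: 2:v, 12:v, 13:v, 17:z, 18:z, 19:v, 20:z
edges: (2,20,e); (12,13,e); (17,13,e); (17,18,e); (17,20,e); (18,17,e); (19,13,e); (20,2,e); (20,13,e); (20,18,e)


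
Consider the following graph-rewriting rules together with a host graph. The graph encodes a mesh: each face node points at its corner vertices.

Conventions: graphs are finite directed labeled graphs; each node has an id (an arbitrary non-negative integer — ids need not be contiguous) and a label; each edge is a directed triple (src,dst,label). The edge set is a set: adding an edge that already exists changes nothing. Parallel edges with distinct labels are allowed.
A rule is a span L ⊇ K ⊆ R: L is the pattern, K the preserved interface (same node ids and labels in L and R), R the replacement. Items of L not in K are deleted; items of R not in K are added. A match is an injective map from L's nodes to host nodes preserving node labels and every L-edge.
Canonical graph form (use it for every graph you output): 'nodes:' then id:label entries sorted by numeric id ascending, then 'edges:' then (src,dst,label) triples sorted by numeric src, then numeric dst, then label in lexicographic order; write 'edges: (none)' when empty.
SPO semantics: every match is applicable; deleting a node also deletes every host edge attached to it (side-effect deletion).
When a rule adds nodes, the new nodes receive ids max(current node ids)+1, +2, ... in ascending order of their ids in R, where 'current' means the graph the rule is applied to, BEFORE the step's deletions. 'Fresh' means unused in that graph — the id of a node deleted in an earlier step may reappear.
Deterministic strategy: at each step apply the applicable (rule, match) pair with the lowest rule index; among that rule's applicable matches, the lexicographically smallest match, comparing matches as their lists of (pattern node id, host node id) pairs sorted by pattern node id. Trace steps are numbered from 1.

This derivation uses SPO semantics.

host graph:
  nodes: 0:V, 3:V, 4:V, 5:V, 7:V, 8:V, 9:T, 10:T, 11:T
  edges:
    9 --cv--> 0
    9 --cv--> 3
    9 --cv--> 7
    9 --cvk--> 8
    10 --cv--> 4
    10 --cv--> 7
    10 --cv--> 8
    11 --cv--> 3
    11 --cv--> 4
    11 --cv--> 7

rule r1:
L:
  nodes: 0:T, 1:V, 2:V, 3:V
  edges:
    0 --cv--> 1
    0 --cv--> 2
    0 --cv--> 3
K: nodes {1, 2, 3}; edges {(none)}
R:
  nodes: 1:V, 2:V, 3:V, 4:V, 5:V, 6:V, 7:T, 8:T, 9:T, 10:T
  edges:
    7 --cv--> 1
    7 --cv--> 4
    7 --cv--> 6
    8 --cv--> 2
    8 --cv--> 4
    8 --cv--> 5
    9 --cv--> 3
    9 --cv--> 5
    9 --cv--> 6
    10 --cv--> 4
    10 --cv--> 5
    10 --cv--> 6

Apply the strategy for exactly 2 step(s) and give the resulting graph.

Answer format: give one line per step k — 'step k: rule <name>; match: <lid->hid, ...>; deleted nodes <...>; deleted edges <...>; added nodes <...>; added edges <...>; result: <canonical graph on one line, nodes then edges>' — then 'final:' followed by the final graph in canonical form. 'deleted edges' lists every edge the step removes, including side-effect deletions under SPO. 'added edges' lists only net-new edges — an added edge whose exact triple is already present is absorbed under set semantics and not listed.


step 1: rule r1; match: 0->9, 1->0, 2->3, 3->7; deleted nodes 9; deleted edges (9,0,cv); (9,3,cv); (9,7,cv); (9,8,cvk); added nodes 12, 13, 14, 15, 16, 17, 18; added edges (15,0,cv); (15,12,cv); (15,14,cv); (16,3,cv); (16,12,cv); (16,13,cv); (17,7,cv); (17,13,cv); (17,14,cv); (18,12,cv); (18,13,cv); (18,14,cv); result: nodes: 0:V, 3:V, 4:V, 5:V, 7:V, 8:V, 10:T, 11:T, 12:V, 13:V, 14:V, 15:T, 16:T, 17:T, 18:T edges: (10,4,cv); (10,7,cv); (10,8,cv); (11,3,cv); (11,4,cv); (11,7,cv); (15,0,cv); (15,12,cv); (15,14,cv); (16,3,cv); (16,12,cv); (16,13,cv); (17,7,cv); (17,13,cv); (17,14,cv); (18,12,cv); (18,13,cv); (18,14,cv)
step 2: rule r1; match: 0->10, 1->4, 2->7, 3->8; deleted nodes 10; deleted edges (10,4,cv); (10,7,cv); (10,8,cv); added nodes 19, 20, 21, 22, 23, 24, 25; added edges (22,4,cv); (22,19,cv); (22,21,cv); (23,7,cv); (23,19,cv); (23,20,cv); (24,8,cv); (24,20,cv); (24,21,cv); (25,19,cv); (25,20,cv); (25,21,cv); result: nodes: 0:V, 3:V, 4:V, 5:V, 7:V, 8:V, 11:T, 12:V, 13:V, 14:V, 15:T, 16:T, 17:T, 18:T, 19:V, 20:V, 21:V, 22:T, 23:T, 24:T, 25:T edges: (11,3,cv); (11,4,cv); (11,7,cv); (15,0,cv); (15,12,cv); (15,14,cv); (16,3,cv); (16,12,cv); (16,13,cv); (17,7,cv); (17,13,cv); (17,14,cv); (18,12,cv); (18,13,cv); (18,14,cv); (22,4,cv); (22,19,cv); (22,21,cv); (23,7,cv); (23,19,cv); (23,20,cv); (24,8,cv); (24,20,cv); (24,21,cv); (25,19,cv); (25,20,cv); (25,21,cv)
final:
nodes: 0:V, 3:V, 4:V, 5:V, 7:V, 8:V, 11:T, 12:V, 13:V, 14:V, 15:T, 16:T, 17:T, 18:T, 19:V, 20:V, 21:V, 22:T, 23:T, 24:T, 25:T
edges: (11,3,cv); (11,4,cv); (11,7,cv); (15,0,cv); (15,12,cv); (15,14,cv); (16,3,cv); (16,12,cv); (16,13,cv); (17,7,cv); (17,13,cv); (17,14,cv); (18,12,cv); (18,13,cv); (18,14,cv); (22,4,cv); (22,19,cv); (22,21,cv); (23,7,cv); (23,19,cv); (23,20,cv); (24,8,cv); (24,20,cv); (24,21,cv); (25,19,cv); (25,20,cv); (25,21,cv)


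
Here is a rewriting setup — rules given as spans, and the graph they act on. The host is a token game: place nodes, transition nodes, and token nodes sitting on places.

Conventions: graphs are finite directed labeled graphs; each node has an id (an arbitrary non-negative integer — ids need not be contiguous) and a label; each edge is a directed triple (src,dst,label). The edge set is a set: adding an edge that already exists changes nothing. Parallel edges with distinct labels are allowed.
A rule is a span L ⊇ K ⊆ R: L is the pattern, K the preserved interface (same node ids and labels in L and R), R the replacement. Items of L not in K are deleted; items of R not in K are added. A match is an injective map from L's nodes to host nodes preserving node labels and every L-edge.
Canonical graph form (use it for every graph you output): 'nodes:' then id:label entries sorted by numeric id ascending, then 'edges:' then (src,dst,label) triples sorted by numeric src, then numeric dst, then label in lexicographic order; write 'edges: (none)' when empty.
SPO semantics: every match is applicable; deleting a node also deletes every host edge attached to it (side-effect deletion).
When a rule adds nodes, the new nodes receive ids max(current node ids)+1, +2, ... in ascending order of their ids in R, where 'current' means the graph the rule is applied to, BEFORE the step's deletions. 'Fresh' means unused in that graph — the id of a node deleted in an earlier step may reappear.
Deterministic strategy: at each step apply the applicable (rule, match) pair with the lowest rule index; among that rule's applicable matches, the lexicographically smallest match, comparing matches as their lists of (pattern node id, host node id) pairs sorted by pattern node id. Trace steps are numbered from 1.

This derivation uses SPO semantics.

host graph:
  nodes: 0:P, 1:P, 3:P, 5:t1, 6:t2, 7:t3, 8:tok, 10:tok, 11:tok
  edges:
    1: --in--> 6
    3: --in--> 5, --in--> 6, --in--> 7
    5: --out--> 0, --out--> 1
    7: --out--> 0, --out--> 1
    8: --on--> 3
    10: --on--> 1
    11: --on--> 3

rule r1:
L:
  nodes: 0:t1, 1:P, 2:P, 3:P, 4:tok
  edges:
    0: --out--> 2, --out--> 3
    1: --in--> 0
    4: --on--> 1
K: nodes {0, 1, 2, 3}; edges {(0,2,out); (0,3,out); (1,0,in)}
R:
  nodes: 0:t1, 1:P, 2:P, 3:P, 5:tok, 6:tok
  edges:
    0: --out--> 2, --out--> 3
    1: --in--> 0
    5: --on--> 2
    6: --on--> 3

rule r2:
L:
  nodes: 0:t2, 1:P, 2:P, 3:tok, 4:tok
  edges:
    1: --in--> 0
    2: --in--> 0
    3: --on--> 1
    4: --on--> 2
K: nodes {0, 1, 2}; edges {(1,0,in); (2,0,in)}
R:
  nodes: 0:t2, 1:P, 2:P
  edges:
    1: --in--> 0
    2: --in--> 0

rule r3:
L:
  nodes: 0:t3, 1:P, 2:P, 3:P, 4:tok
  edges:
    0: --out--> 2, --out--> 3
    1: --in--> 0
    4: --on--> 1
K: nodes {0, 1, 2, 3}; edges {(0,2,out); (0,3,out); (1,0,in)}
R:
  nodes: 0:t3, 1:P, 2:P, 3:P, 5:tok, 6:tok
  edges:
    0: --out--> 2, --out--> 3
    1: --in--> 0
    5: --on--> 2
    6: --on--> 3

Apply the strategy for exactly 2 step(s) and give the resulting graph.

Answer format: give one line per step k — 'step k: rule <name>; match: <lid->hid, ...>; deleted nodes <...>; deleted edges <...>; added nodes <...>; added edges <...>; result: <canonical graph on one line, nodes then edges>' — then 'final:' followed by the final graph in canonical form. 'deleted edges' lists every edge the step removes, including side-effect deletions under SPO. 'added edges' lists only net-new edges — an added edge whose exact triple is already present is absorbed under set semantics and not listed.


step 1: rule r1; match: 0->5, 1->3, 2->0, 3->1, 4->8; deleted nodes 8; deleted edges (8,3,on); added nodes 12, 13; added edges (12,0,on); (13,1,on); result: nodes: 0:P, 1:P, 3:P, 5:t1, 6:t2, 7:t3, 10:tok, 11:tok, 12:tok, 13:tok edges: (1,6,in); (3,5,in); (3,6,in); (3,7,in); (5,0,out); (5,1,out); (7,0,out); (7,1,out); (10,1,on); (11,3,on); (12,0,on); (13,1,on)
step 2: rule r1; match: 0->5, 1->3, 2->0, 3->1, 4->11; deleted nodes 11; deleted edges (11,3,on); added nodes 14, 15; added edges (14,0,on); (15,1,on); result: nodes: 0:P, 1:P, 3:P, 5:t1, 6:t2, 7:t3, 10:tok, 12:tok, 13:tok, 14:tok, 15:tok edges: (1,6,in); (3,5,in); (3,6,in); (3,7,in); (5,0,out); (5,1,out); (7,0,out); (7,1,out); (10,1,on); (12,0,on); (13,1,on); (14,0,on); (15,1,on)
final:
nodes: 0:P, 1:P, 3:P, 5:t1, 6:t2, 7:t3, 10:tok, 12:tok, 13:tok, 14:tok, 15:tok
edges: (1,6,in); (3,5,in); (3,6,in); (3,7,in); (5,0,out); (5,1,out); (7,0,out); (7,1,out); (10,1,on); (12,0,on); (13,1,on); (14,0,on); (15,1,on)


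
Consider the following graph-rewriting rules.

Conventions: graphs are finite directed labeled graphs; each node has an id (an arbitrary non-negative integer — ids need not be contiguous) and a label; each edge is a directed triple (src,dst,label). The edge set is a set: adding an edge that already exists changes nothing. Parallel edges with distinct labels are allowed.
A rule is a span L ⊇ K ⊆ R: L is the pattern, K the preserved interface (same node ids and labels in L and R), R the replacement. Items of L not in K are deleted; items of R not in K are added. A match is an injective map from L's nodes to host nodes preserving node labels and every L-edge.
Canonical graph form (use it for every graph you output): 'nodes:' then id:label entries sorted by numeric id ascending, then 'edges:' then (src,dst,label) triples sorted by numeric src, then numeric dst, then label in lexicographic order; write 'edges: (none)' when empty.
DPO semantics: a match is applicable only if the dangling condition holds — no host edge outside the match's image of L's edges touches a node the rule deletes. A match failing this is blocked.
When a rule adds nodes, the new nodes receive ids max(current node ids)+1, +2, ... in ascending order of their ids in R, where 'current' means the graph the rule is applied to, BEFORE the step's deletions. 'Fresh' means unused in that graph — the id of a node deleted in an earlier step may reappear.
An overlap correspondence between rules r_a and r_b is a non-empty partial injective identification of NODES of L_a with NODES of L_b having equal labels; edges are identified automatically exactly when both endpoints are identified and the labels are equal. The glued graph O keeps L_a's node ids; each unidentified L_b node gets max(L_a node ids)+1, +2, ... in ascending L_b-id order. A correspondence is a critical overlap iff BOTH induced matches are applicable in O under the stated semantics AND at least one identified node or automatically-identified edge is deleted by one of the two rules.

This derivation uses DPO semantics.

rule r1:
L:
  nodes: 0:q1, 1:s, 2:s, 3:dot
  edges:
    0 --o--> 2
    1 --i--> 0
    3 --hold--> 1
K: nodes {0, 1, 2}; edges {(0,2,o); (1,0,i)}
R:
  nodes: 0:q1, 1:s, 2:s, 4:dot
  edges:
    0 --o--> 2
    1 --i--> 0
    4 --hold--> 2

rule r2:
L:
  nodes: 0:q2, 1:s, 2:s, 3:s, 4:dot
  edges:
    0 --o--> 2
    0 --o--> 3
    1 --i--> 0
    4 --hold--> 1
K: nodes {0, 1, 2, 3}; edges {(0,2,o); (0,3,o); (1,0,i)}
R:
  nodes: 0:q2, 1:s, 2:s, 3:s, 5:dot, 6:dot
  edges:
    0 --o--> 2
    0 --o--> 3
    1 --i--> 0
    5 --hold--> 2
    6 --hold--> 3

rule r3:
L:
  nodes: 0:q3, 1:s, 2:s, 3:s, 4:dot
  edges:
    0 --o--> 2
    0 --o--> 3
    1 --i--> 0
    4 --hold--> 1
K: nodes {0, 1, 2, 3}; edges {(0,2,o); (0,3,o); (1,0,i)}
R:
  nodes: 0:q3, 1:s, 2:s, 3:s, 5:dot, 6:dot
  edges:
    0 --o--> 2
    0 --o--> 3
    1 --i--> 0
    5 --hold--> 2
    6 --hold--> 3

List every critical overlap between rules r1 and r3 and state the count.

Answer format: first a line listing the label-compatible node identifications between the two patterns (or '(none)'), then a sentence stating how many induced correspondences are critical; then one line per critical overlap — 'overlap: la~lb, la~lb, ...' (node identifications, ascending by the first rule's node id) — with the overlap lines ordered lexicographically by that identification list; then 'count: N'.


label-compatible node identifications between L(r1) and L(r3): 1~1, 1~2, 1~3, 2~1, 2~2, 2~3, 3~4
3 of the induced correspondences are critical overlaps of r1 and r3.
overlap: 1~1, 2~2, 3~4
overlap: 1~1, 2~3, 3~4
overlap: 1~1, 3~4
count: 3


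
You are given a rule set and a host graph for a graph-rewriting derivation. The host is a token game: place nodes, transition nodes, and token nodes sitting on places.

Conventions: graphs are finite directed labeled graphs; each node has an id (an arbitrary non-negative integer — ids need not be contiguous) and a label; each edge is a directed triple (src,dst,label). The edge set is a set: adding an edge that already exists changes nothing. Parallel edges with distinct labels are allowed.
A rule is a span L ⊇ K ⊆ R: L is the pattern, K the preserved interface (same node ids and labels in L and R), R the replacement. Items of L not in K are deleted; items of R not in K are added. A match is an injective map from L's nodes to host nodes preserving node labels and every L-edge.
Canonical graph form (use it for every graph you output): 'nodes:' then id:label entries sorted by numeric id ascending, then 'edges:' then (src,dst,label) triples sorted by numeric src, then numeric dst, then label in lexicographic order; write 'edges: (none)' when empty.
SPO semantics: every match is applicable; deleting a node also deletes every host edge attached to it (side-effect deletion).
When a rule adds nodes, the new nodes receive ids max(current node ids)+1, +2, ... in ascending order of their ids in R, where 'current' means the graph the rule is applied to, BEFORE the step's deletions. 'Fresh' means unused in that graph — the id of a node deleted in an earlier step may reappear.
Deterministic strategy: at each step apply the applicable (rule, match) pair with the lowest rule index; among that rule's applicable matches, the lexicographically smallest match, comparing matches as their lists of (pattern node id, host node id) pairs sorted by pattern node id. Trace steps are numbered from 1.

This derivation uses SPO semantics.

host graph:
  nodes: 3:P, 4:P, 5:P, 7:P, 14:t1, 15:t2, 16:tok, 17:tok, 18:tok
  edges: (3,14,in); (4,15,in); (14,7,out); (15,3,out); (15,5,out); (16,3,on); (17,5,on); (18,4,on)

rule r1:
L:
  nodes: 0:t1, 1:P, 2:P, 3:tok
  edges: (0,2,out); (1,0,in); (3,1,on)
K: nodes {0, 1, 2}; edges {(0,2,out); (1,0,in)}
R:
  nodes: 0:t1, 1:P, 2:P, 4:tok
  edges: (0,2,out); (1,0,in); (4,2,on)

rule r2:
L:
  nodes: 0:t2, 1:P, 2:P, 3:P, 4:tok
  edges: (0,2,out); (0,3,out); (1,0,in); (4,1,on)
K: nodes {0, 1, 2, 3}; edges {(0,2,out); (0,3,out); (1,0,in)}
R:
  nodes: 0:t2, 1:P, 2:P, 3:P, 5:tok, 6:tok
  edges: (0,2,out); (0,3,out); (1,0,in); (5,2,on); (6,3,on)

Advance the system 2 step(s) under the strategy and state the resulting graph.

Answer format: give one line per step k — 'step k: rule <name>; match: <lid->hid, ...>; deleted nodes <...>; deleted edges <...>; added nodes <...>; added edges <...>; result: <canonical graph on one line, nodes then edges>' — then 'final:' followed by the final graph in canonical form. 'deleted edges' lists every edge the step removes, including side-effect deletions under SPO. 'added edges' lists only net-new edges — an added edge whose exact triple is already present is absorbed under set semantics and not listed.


step 1: rule r1; match: 0->14, 1->3, 2->7, 3->16; deleted nodes 16; deleted edges (16,3,on); added nodes 19; added edges (19,7,on); result: nodes: 3:P, 4:P, 5:P, 7:P, 14:t1, 15:t2, 17:tok, 18:tok, 19:tok edges: (3,14,in); (4,15,in); (14,7,out); (15,3,out); (15,5,out); (17,5,on); (18,4,on); (19,7,on)
step 2: rule r2; match: 0->15, 1->4, 2->3, 3->5, 4->18; deleted nodes 18; deleted edges (18,4,on); added nodes 20, 21; added edges (20,3,on); (21,5,on); result: nodes: 3:P, 4:P, 5:P, 7:P, 14:t1, 15:t2, 17:tok, 19:tok, 20:tok, 21:tok edges: (3,14,in); (4,15,in); (14,7,out); (15,3,out); (15,5,out); (17,5,on); (19,7,on); (20,3,on); (21,5,on)
final:
nodes: 3:P, 4:P, 5:P, 7:P, 14:t1, 15:t2, 17:tok, 19:tok, 20:tok, 21:tok
edges: (3,14,in); (4,15,in); (14,7,out); (15,3,out); (15,5,out); (17,5,on); (19,7,on); (20,3,on); (21,5,on)


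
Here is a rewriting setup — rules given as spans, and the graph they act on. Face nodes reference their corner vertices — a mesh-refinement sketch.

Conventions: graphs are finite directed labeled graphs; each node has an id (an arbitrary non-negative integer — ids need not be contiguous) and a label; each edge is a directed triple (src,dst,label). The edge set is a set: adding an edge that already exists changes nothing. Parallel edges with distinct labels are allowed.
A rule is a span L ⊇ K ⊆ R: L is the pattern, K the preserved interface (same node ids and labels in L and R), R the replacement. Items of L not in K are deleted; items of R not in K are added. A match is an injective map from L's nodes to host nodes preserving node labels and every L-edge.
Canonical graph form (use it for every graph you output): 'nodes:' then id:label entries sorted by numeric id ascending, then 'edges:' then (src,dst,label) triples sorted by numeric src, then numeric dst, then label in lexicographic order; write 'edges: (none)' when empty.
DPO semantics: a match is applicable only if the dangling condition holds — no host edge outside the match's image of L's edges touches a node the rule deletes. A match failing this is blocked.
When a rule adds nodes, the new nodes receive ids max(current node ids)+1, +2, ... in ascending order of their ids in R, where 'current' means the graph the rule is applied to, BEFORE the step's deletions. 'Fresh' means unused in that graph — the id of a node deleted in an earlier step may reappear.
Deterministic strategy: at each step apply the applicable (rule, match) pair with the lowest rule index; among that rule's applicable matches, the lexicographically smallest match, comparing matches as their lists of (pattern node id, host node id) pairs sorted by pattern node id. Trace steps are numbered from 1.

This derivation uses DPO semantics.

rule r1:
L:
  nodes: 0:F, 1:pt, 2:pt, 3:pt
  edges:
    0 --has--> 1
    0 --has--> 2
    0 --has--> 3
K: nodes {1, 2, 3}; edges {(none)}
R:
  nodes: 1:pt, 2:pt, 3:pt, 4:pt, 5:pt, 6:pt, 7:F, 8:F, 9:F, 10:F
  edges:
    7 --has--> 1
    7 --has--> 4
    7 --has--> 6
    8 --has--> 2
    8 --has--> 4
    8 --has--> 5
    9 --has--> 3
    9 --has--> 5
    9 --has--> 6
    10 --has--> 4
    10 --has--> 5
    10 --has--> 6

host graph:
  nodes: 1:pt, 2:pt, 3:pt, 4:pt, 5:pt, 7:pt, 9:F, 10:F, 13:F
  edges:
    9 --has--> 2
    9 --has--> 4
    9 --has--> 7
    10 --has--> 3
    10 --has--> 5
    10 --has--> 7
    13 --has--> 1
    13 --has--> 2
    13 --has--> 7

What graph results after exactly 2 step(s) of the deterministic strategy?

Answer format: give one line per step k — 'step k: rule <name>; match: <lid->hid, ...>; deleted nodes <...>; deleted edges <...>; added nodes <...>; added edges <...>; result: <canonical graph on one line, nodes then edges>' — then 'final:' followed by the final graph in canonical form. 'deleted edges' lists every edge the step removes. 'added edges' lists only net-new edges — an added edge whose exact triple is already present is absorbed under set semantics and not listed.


step 1: rule r1; match: 0->9, 1->2, 2->4, 3->7; deleted nodes 9; deleted edges (9,2,has); (9,4,has); (9,7,has); added nodes 14, 15, 16, 17, 18, 19, 20; added edges (17,2,has); (17,14,has); (17,16,has); (18,4,has); (18,14,has); (18,15,has); (19,7,has); (19,15,has); (19,16,has); (20,14,has); (20,15,has); (20,16,has); result: nodes: 1:pt, 2:pt, 3:pt, 4:pt, 5:pt, 7:pt, 10:F, 13:F, 14:pt, 15:pt, 16:pt, 17:F, 18:F, 19:F, 20:F edges: (10,3,has); (10,5,has); (10,7,has); (13,1,has); (13,2,has); (13,7,has); (17,2,has); (17,14,has); (17,16,has); (18,4,has); (18,14,has); (18,15,has); (19,7,has); (19,15,has); (19,16,has); (20,14,has); (20,15,has); (20,16,has)
step 2: rule r1; match: 0->10, 1->3, 2->5, 3->7; deleted nodes 10; deleted edges (10,3,has); (10,5,has); (10,7,has); added nodes 21, 22, 23, 24, 25, 26, 27; added edges (24,3,has); (24,21,has); (24,23,has); (25,5,has); (25,21,has); (25,22,has); (26,7,has); (26,22,has); (26,23,has); (27,21,has); (27,22,has); (27,23,has); result: nodes: 1:pt, 2:pt, 3:pt, 4:pt, 5:pt, 7:pt, 13:F, 14:pt, 15:pt, 16:pt, 17:F, 18:F, 19:F, 20:F, 21:pt, 22:pt, 23:pt, 24:F, 25:F, 26:F, 27:F edges: (13,1,has); (13,2,has); (13,7,has); (17,2,has); (17,14,has); (17,16,has); (18,4,has); (18,14,has); (18,15,has); (19,7,has); (19,15,has); (19,16,has); (20,14,has); (20,15,has); (20,16,has); (24,3,has); (24,21,has); (24,23,has); (25,5,has); (25,21,has); (25,22,has); (26,7,has); (26,22,has); (26,23,has); (27,21,has); (27,22,has); (27,23,has)
final:
nodes: 1:pt, 2:pt, 3:pt, 4:pt, 5:pt, 7:pt, 13:F, 14:pt, 15:pt, 16:pt, 17:F, 18:F, 19:F, 20:F, 21:pt, 22:pt, 23:pt, 24:F, 25:F, 26:F, 27:F
edges: (13,1,has); (13,2,has); (13,7,has); (17,2,has); (17,14,has); (17,16,has); (18,4,has); (18,14,has); (18,15,has); (19,7,has); (19,15,has); (19,16,has); (20,14,has); (20,15,has); (20,16,has); (24,3,has); (24,21,has); (24,23,has); (25,5,has); (25,21,has); (25,22,has); (26,7,has); (26,22,has); (26,23,has); (27,21,has); (27,22,has); (27,23,has)


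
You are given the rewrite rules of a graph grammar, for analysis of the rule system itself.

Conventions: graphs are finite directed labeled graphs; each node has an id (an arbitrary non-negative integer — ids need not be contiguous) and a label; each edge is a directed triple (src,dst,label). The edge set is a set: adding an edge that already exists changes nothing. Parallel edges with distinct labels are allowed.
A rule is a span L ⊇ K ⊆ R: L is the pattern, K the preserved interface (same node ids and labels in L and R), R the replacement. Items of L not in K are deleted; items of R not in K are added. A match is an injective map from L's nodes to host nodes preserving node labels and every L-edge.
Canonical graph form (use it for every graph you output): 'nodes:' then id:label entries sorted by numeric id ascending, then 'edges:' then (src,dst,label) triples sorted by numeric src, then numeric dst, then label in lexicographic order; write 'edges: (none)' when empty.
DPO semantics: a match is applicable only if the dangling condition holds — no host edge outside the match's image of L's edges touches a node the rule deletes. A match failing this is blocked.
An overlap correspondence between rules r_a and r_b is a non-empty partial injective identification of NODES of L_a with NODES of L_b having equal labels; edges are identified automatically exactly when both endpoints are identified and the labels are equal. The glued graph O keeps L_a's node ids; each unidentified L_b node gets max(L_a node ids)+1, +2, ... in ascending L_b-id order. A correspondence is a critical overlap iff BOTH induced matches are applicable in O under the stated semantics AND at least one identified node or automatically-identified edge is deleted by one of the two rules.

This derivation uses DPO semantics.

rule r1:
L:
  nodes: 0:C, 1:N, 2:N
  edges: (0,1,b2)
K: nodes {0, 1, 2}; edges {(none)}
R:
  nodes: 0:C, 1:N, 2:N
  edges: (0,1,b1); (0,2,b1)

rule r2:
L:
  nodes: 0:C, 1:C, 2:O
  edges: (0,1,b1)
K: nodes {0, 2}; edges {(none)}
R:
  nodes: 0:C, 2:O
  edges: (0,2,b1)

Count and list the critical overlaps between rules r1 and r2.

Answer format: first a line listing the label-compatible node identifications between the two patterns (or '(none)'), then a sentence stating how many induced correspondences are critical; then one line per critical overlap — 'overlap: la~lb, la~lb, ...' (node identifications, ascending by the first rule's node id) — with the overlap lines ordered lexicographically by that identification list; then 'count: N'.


label-compatible node identifications between L(r1) and L(r2): 0~0, 0~1
0 of the induced correspondences are critical overlaps of r1 and r2.
count: 0


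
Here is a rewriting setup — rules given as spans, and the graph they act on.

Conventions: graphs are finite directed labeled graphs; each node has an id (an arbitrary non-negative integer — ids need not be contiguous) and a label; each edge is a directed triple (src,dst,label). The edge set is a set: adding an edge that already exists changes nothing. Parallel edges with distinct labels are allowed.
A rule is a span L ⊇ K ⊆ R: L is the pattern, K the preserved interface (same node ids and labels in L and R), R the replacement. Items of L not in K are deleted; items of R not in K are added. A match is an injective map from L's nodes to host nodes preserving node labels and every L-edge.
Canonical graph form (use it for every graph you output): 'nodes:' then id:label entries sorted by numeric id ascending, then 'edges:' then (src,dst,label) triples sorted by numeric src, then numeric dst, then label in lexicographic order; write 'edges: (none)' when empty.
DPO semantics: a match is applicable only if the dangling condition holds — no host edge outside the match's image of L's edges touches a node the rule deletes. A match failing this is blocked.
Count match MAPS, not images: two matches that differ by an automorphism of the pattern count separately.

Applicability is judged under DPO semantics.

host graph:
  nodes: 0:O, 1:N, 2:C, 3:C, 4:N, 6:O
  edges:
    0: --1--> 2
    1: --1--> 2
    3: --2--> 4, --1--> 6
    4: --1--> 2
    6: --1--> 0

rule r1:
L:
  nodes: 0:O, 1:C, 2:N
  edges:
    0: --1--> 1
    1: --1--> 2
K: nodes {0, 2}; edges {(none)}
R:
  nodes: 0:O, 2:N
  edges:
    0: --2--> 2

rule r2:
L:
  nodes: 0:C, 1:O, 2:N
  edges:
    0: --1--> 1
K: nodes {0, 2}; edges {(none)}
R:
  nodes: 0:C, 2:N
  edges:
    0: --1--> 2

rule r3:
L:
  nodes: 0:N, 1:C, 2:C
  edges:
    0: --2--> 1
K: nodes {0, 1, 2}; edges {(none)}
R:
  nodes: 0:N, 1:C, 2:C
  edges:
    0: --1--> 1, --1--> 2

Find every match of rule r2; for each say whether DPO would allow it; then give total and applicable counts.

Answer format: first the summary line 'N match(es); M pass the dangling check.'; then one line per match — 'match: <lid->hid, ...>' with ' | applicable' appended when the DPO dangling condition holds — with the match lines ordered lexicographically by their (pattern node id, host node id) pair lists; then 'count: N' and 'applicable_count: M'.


2 match(es); 0 pass the dangling check.
match: 0->3, 1->6, 2->1
match: 0->3, 1->6, 2->4
count: 2
applicable_count: 0


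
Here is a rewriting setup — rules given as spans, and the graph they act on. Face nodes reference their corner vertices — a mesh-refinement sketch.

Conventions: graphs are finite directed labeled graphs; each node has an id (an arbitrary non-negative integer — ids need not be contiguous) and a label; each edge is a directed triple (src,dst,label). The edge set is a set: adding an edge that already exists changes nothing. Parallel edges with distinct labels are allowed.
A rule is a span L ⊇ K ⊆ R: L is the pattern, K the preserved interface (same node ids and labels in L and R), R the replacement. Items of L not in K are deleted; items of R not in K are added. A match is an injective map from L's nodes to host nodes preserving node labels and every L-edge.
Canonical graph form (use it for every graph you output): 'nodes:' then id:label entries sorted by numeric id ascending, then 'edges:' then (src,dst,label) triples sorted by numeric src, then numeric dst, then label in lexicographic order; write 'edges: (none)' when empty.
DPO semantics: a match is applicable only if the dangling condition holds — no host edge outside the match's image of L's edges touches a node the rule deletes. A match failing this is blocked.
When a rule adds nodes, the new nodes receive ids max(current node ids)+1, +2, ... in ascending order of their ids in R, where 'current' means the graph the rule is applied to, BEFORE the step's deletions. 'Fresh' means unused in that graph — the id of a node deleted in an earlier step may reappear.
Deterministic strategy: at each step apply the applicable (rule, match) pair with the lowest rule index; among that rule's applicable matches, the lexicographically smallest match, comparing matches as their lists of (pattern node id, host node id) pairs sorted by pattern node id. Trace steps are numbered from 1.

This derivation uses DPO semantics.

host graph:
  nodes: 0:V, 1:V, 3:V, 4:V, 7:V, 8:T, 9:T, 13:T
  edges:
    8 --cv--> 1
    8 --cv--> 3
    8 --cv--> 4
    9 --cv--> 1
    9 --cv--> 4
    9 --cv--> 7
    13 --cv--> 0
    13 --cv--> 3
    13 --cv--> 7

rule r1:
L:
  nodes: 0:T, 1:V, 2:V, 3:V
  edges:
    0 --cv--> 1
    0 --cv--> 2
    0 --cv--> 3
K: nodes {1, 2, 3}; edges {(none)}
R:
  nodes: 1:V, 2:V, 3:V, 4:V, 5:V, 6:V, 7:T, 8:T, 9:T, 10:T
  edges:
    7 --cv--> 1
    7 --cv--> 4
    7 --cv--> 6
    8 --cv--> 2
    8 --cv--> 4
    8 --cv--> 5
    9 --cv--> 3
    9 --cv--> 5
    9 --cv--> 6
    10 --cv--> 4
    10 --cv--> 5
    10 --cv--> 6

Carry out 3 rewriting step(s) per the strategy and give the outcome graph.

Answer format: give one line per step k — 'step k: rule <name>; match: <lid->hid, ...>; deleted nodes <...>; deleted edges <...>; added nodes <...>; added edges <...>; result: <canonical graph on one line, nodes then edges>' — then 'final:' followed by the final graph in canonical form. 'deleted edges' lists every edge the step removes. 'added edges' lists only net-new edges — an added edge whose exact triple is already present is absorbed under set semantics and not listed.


step 1: rule r1; match: 0->8, 1->1, 2->3, 3->4; deleted nodes 8; deleted edges (8,1,cv); (8,3,cv); (8,4,cv); added nodes 14, 15, 16, 17, 18, 19, 20; added edges (17,1,cv); (17,14,cv); (17,16,cv); (18,3,cv); (18,14,cv); (18,15,cv); (19,4,cv); (19,15,cv); (19,16,cv); (20,14,cv); (20,15,cv); (20,16,cv); result: nodes: 0:V, 1:V, 3:V, 4:V, 7:V, 9:T, 13:T, 14:V, 15:V, 16:V, 17:T, 18:T, 19:T, 20:T edges: (9,1,cv); (9,4,cv); (9,7,cv); (13,0,cv); (13,3,cv); (13,7,cv); (17,1,cv); (17,14,cv); (17,16,cv); (18,3,cv); (18,14,cv); (18,15,cv); (19,4,cv); (19,15,cv); (19,16,cv); (20,14,cv); (20,15,cv); (20,16,cv)
step 2: rule r1; match: 0->9, 1->1, 2->4, 3->7; deleted nodes 9; deleted edges (9,1,cv); (9,4,cv); (9,7,cv); added nodes 21, 22, 23, 24, 25, 26, 27; added edges (24,1,cv); (24,21,cv); (24,23,cv); (25,4,cv); (25,21,cv); (25,22,cv); (26,7,cv); (26,22,cv); (26,23,cv); (27,21,cv); (27,22,cv); (27,23,cv); result: nodes: 0:V, 1:V, 3:V, 4:V, 7:V, 13:T, 14:V, 15:V, 16:V, 17:T, 18:T, 19:T, 20:T, 21:V, 22:V, 23:V, 24:T, 25:T, 26:T, 27:T edges: (13,0,cv); (13,3,cv); (13,7,cv); (17,1,cv); (17,14,cv); (17,16,cv); (18,3,cv); (18,14,cv); (18,15,cv); (19,4,cv); (19,15,cv); (19,16,cv); (20,14,cv); (20,15,cv); (20,16,cv); (24,1,cv); (24,21,cv); (24,23,cv); (25,4,cv); (25,21,cv); (25,22,cv); (26,7,cv); (26,22,cv); (26,23,cv); (27,21,cv); (27,22,cv); (27,23,cv)
step 3: rule r1; match: 0->13, 1->0, 2->3, 3->7; deleted nodes 13; deleted edges (13,0,cv); (13,3,cv); (13,7,cv); added nodes 28, 29, 30, 31, 32, 33, 34; added edges (31,0,cv); (31,28,cv); (31,30,cv); (32,3,cv); (32,28,cv); (32,29,cv); (33,7,cv); (33,29,cv); (33,30,cv); (34,28,cv); (34,29,cv); (34,30,cv); result: nodes: 0:V, 1:V, 3:V, 4:V, 7:V, 14:V, 15:V, 16:V, 17:T, 18:T, 19:T, 20:T, 21:V, 22:V, 23:V, 24:T, 25:T, 26:T, 27:T, 28:V, 29:V, 30:V, 31:T, 32:T, 33:T, 34:T edges: (17,1,cv); (17,14,cv); (17,16,cv); (18,3,cv); (18,14,cv); (18,15,cv); (19,4,cv); (19,15,cv); (19,16,cv); (20,14,cv); (20,15,cv); (20,16,cv); (24,1,cv); (24,21,cv); (24,23,cv); (25,4,cv); (25,21,cv); (25,22,cv); (26,7,cv); (26,22,cv); (26,23,cv); (27,21,cv); (27,22,cv); (27,23,cv); (31,0,cv); (31,28,cv); (31,30,cv); (32,3,cv); (32,28,cv); (32,29,cv); (33,7,cv); (33,29,cv); (33,30,cv); (34,28,cv); (34,29,cv); (34,30,cv)
final:
nodes: 0:V, 1:V, 3:V, 4:V, 7:V, 14:V, 15:V, 16:V, 17:T, 18:T, 19:T, 20:T, 21:V, 22:V, 23:V, 24:T, 25:T, 26:T, 27:T, 28:V, 29:V, 30:V, 31:T, 32:T, 33:T, 34:T
edges: (17,1,cv); (17,14,cv); (17,16,cv); (18,3,cv); (18,14,cv); (18,15,cv); (19,4,cv); (19,15,cv); (19,16,cv); (20,14,cv); (20,15,cv); (20,16,cv); (24,1,cv); (24,21,cv); (24,23,cv); (25,4,cv); (25,21,cv); (25,22,cv); (26,7,cv); (26,22,cv); (26,23,cv); (27,21,cv); (27,22,cv); (27,23,cv); (31,0,cv); (31,28,cv); (31,30,cv); (32,3,cv); (32,28,cv); (32,29,cv); (33,7,cv); (33,29,cv); (33,30,cv); (34,28,cv); (34,29,cv); (34,30,cv)


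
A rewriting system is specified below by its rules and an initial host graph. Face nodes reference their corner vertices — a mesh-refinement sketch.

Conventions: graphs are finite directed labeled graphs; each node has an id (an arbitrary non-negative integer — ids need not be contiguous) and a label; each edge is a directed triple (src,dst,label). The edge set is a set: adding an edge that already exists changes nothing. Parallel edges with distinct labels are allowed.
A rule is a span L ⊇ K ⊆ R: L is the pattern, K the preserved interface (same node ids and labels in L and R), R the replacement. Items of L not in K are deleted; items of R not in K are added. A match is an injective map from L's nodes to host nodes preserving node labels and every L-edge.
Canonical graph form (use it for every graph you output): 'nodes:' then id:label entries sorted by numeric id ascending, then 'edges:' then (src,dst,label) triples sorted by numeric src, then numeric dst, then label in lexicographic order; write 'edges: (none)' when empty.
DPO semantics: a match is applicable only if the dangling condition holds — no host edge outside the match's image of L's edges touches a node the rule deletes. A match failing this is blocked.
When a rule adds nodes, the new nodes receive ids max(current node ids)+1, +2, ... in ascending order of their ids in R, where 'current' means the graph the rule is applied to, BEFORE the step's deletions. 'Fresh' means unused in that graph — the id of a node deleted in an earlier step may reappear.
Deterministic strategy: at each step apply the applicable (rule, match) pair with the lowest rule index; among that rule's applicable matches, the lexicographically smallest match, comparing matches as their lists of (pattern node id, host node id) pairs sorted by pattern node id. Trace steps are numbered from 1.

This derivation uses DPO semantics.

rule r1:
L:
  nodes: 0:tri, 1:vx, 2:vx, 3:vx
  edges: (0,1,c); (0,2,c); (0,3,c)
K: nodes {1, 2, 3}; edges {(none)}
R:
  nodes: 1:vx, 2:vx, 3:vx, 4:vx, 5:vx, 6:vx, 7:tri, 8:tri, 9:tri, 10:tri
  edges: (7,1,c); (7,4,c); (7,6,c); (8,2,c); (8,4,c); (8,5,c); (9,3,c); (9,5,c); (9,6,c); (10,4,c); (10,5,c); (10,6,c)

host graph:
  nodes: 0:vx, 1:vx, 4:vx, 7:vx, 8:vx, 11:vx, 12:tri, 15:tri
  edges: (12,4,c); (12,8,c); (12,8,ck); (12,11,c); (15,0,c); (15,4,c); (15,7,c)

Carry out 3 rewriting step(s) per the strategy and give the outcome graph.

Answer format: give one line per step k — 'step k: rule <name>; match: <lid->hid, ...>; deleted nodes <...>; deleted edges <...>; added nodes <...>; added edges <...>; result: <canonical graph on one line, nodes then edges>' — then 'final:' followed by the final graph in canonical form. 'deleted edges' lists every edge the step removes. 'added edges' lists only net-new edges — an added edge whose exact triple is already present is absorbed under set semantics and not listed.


step 1: rule r1; match: 0->15, 1->0, 2->4, 3->7; deleted nodes 15; deleted edges (15,0,c); (15,4,c); (15,7,c); added nodes 16, 17, 18, 19, 20, 21, 22; added edges (19,0,c); (19,16,c); (19,18,c); (20,4,c); (20,16,c); (20,17,c); (21,7,c); (21,17,c); (21,18,c); (22,16,c); (22,17,c); (22,18,c); result: nodes: 0:vx, 1:vx, 4:vx, 7:vx, 8:vx, 11:vx, 12:tri, 16:vx, 17:vx, 18:vx, 19:tri, 20:tri, 21:tri, 22:tri edges: (12,4,c); (12,8,c); (12,8,ck); (12,11,c); (19,0,c); (19,16,c); (19,18,c); (20,4,c); (20,16,c); (20,17,c); (21,7,c); (21,17,c); (21,18,c); (22,16,c); (22,17,c); (22,18,c)
step 2: rule r1; match: 0->19, 1->0, 2->16, 3->18; deleted nodes 19; deleted edges (19,0,c); (19,16,c); (19,18,c); added nodes 23, 24, 25, 26, 27, 28, 29; added edges (26,0,c); (26,23,c); (26,25,c); (27,16,c); (27,23,c); (27,24,c); (28,18,c); (28,24,c); (28,25,c); (29,23,c); (29,24,c); (29,25,c); result: nodes: 0:vx, 1:vx, 4:vx, 7:vx, 8:vx, 11:vx, 12:tri, 16:vx, 17:vx, 18:vx, 20:tri, 21:tri, 22:tri, 23:vx, 24:vx, 25:vx, 26:tri, 27:tri, 28:tri, 29:tri edges: (12,4,c); (12,8,c); (12,8,ck); (12,11,c); (20,4,c); (20,16,c); (20,17,c); (21,7,c); (21,17,c); (21,18,c); (22,16,c); (22,17,c); (22,18,c); (26,0,c); (26,23,c); (26,25,c); (27,16,c); (27,23,c); (27,24,c); (28,18,c); (28,24,c); (28,25,c); (29,23,c); (29,24,c); (29,25,c)
step 3: rule r1; match: 0->20, 1->4, 2->16, 3->17; deleted nodes 20; deleted edges (20,4,c); (20,16,c); (20,17,c); added nodes 30, 31, 32, 33, 34, 35, 36; added edges (33,4,c); (33,30,c); (33,32,c); (34,16,c); (34,30,c); (34,31,c); (35,17,c); (35,31,c); (35,32,c); (36,30,c); (36,31,c); (36,32,c); result: nodes: 0:vx, 1:vx, 4:vx, 7:vx, 8:vx, 11:vx, 12:tri, 16:vx, 17:vx, 18:vx, 21:tri, 22:tri, 23:vx, 24:vx, 25:vx, 26:tri, 27:tri, 28:tri, 29:tri, 30:vx, 31:vx, 32:vx, 33:tri, 34:tri, 35:tri, 36:tri edges: (12,4,c); (12,8,c); (12,8,ck); (12,11,c); (21,7,c); (21,17,c); (21,18,c); (22,16,c); (22,17,c); (22,18,c); (26,0,c); (26,23,c); (26,25,c); (27,16,c); (27,23,c); (27,24,c); (28,18,c); (28,24,c); (28,25,c); (29,23,c); (29,24,c); (29,25,c); (33,4,c); (33,30,c); (33,32,c); (34,16,c); (34,30,c); (34,31,c); (35,17,c); (35,31,c); (35,32,c); (36,30,c); (36,31,c); (36,32,c)
final:
nodes: 0:vx, 1:vx, 4:vx, 7:vx, 8:vx, 11:vx, 12:tri, 16:vx, 17:vx, 18:vx, 21:tri, 22:tri, 23:vx, 24:vx, 25:vx, 26:tri, 27:tri, 28:tri, 29:tri, 30:vx, 31:vx, 32:vx, 33:tri, 34:tri, 35:tri, 36:tri
edges: (12,4,c); (12,8,c); (12,8,ck); (12,11,c); (21,7,c); (21,17,c); (21,18,c); (22,16,c); (22,17,c); (22,18,c); (26,0,c); (26,23,c); (26,25,c); (27,16,c); (27,23,c); (27,24,c); (28,18,c); (28,24,c); (28,25,c); (29,23,c); (29,24,c); (29,25,c); (33,4,c); (33,30,c); (33,32,c); (34,16,c); (34,30,c); (34,31,c); (35,17,c); (35,31,c); (35,32,c); (36,30,c); (36,31,c); (36,32,c)
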